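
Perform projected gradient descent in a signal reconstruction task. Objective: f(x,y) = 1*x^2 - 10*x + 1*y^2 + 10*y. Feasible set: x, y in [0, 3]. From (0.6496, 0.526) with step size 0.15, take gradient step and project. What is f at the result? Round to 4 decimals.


Step 1: Compute gradient at (0.6496, 0.526).
grad_x = 2*1*0.6496 - 10 = -8.7008
grad_y = 2*1*0.526 + 10 = 11.052
Step 2: Gradient step.
x_raw = 0.6496 - 0.15*-8.7008 = 1.9547
y_raw = 0.526 - 0.15*11.052 = -1.1318
Step 3: Project onto [0, 3].
x_proj = clip(1.9547) = 1.9547
y_proj = clip(-1.1318) = 0.0
Step 4: Evaluate f.
f(1.9547, 0.0) = -15.7263


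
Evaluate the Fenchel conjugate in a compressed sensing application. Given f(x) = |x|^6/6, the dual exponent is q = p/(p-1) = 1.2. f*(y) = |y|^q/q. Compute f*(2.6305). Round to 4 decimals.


The conjugate exponent q satisfies 1/p + 1/q = 1.
p = 6, so q = 6/(6 - 1) = 1.2
|y|^q = 2.6305^1.2 = 3.1919
f*(2.6305) = 3.1919 / 1.2 = 2.6599


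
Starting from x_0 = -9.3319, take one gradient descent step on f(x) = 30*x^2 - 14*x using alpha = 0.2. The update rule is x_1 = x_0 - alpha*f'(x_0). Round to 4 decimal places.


We compute the gradient at x_0 and apply the update.
f'(x) = 60*x - 14
f'(-9.3319) = 60*-9.3319 - 14 = -573.914
x_1 = -9.3319 - 0.2*-573.914 = 105.4509


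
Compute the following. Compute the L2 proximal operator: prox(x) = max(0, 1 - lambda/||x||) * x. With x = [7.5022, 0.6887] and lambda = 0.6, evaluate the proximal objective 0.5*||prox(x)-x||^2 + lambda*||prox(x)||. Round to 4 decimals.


Step 1: Compute ||x||.
||x|| = 7.5337
Step 2: Compute scaling factor.
scale = max(0, 1 - 0.6/7.5337) = 0.9204
Step 3: prox(x) = [6.9047, 0.6339]
||prox(x)|| = 6.9337
Step 4: Proximal objective.
0.5*||prox-x||^2 = 0.18
lambda*||prox|| = 4.1602
Total = 4.3402


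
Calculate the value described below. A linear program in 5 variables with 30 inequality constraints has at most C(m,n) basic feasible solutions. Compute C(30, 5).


Each vertex corresponds to some choice of n active constraints out of m, so the number of vertices is at most C(m, n) = m! / (n!(m-n)!).
m = 30, n = 5
Numerator: 30 * 29 * 28 * 27 * 26
Denominator: 5! = 120
C(30, 5) = 142506


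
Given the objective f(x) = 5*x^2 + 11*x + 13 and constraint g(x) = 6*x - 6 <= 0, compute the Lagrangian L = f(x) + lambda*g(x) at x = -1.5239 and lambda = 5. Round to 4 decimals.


Step 1: Evaluate f(x).
f(-1.5239) = 5*(-1.5239)^2 + 11*(-1.5239) + 13 = 7.8485
Step 2: Evaluate g(x).
g(-1.5239) = 6*-1.5239 - 6 = -15.1434
Step 3: Compute Lagrangian.
L = 7.8485 + 5*-15.1434 = -67.8685


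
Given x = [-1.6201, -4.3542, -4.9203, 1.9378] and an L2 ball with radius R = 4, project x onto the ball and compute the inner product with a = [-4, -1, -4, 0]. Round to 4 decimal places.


Step 1: Compute ||x|| (intermediates to 6 decimals).
||x|| = sqrt((-1.6201)^2 + (-4.3542)^2 + (-4.9203)^2 + 1.9378^2) = 7.039048
Step 2: Project.
Since ||x|| > R, scale = R/||x|| = 4/7.039048 = 0.568259, proj(x) = scale * x
proj(x) = [-0.920636, -2.474313, -2.796005, 1.101172]
Step 3: Dot product.
a^T * proj(x) = -4*(-0.920636) - 1*(-2.474313) - 4*(-2.796005) + 0*1.101172 = 17.3409


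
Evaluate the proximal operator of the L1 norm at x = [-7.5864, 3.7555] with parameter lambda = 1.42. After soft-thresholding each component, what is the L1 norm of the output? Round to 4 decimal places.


Soft-thresholding with lambda = 1.42:
prox(-7.5864) = sign(-7.5864)*max(|-7.5864| - 1.42, 0) = -6.1664
prox(3.7555) = sign(3.7555)*max(|3.7555| - 1.42, 0) = 2.3355
prox(x) = [-6.1664, 2.3355]
||prox(x)||_1 = 6.1664 + 2.3355 = 8.5019


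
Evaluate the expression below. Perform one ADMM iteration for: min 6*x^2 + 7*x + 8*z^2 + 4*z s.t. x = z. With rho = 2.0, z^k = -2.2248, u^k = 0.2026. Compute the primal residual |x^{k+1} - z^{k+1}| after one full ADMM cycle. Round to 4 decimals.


ADMM iteration with rho = 2.0, z^k = -2.2248, u^k = 0.2026
Step 1: x-update.
Minimize 6*x^2 + 7*x + (2.0/2)*(x + 2.2248 + 0.2026)^2
FOC: (2*6 + 2.0)*x = -7 + 2.0*(-2.2248 - 0.2026)
x^{k+1} = -0.8468
Step 2: z-update.
Minimize 8*z^2 + 4*z + (2.0/2)*(-0.8468 - z + 0.2026)^2
FOC: (2*8 + 2.0)*z = -4 + 2.0*(-0.8468 + 0.2026)
z^{k+1} = -0.2938
Step 3: u-update.
u^{k+1} = 0.2026 - 0.8468 + 0.2938 = -0.3504
Step 4: Primal residual = |-0.8468 + 0.2938| = 0.553


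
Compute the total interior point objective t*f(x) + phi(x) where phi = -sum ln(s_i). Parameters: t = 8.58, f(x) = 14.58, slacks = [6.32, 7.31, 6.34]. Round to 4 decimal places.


Step 1: Compute log-barrier.
ln values: [1.8437, 1.9892, 1.8469]
phi = -(1.8437 + 1.9892 + 1.8469) = -5.6798
Step 2: Compute augmented objective.
t*f(x) = 8.58*14.58 = 125.0964
Total = 125.0964 - 5.6798 = 119.4166


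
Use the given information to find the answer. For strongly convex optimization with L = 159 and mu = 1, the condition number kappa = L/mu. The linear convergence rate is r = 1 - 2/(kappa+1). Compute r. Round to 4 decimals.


Step 1: Compute the condition number.
kappa = L/mu = 159/1 = 159.0
Step 2: Compute the convergence rate.
r = 1 - 2/(kappa + 1) = 1 - 2*mu/(L + mu) = (L - mu)/(L + mu) = 158/160 = 0.9875


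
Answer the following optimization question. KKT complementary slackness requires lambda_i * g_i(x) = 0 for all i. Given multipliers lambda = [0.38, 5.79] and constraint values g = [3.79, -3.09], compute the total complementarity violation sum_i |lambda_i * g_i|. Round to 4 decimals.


KKT complementary slackness check:
lambda_1 * g_1 = 0.38 * 3.79 = 1.4402
lambda_2 * g_2 = 5.79 * -3.09 = -17.8911
Total violation = 1.4402 + 17.8911 = 19.3313


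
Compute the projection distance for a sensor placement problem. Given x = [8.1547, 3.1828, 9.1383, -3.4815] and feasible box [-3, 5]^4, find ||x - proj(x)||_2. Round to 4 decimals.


Project each component onto [-3, 5].
clip(8.1547) = 5.0, clip(3.1828) = 3.1828, clip(9.1383) = 5.0, clip(-3.4815) = -3.0
Projection = [5.0, 3.1828, 5.0, -3.0]
Squared diffs: [9.9521, 0.0, 17.1255, 0.2318]
Distance = sqrt(27.3094) = 5.2258


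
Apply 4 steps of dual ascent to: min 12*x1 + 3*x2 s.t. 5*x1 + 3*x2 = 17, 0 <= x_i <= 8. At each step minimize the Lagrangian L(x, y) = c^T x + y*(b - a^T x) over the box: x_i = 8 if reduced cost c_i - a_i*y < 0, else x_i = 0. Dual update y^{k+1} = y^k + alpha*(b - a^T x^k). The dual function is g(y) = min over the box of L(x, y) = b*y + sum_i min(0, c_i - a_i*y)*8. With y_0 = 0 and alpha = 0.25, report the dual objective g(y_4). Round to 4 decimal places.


Dual ascent for LP: min 12*x1 + 3*x2, 5*x1 + 3*x2 = 17, 0 <= x_i <= 8
Step 1: y^k = 0.0, reduced costs: (12.0, 3.0)
  x^k = (0.0, 0.0), subgradient = b - a^T x = 17.0
  y^{k+1} = 0.0 + 0.25*17.0 = 4.25
Step 2: y^k = 4.25, reduced costs: (-9.25, -9.75)
  x^k = (8.0, 8.0), subgradient = b - a^T x = -47.0
  y^{k+1} = 4.25 + 0.25*-47.0 = -7.5
Step 3: y^k = -7.5, reduced costs: (49.5, 25.5)
  x^k = (0.0, 0.0), subgradient = b - a^T x = 17.0
  y^{k+1} = -7.5 + 0.25*17.0 = -3.25
Step 4: y^k = -3.25, reduced costs: (28.25, 12.75)
  x^k = (0.0, 0.0), subgradient = b - a^T x = 17.0
  y^{k+1} = -3.25 + 0.25*17.0 = 1.0
Dual objective at y_4 = 1.0: reduced costs (7.0, 0.0), box minimizer x = (0.0, 0.0)
g(y_4) = b*y + (c1 - a1*y)*x1 + (c2 - a2*y)*x2 = 17*1.0 + 7.0*0.0 + 0.0*0.0 = 17.0 + 0.0 + 0.0 = 17.0


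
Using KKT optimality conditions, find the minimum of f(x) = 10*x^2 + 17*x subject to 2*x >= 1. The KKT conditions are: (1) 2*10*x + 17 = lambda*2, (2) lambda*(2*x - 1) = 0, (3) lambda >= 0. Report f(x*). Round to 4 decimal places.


Step 1: Try lambda = 0 (constraint inactive).
x_unc = -17/(2*10) = -0.85
Check: 2*-0.85 = -1.7 < 1 -- violated!
Step 2: Constraint must be active: 2*x = 1
x* = 1/2 = 0.5
lambda = (2*10*0.5 + 17)/2 = 13.5
Step 3: Compute optimal value.
f(x*) = 10*0.5^2 + 17*0.5 = 11.0


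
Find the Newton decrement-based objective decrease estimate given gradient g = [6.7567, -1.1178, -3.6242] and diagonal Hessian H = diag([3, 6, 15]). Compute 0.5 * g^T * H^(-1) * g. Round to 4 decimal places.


Step 1: H is diagonal, so H^(-1) * g = [2.2522, -0.1863, -0.2416].
Step 2: g^T H^(-1) g = sum_i g_i^2 / H_ii
  = (6.7567)^2/3 + (-1.1178)^2/6 + (-3.6242)^2/15
  = 15.2177 + 0.2082 + 0.8757 = 16.3016
Step 3: Objective decrease = 0.5 * g^T H^(-1) g = 8.1508


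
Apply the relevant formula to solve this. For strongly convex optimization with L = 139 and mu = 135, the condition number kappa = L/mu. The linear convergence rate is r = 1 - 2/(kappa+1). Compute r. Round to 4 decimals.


Step 1: Compute the condition number.
kappa = L/mu = 139/135 = 1.0296
Step 2: Compute the convergence rate.
r = 1 - 2/(kappa + 1) = 1 - 2*mu/(L + mu) = (L - mu)/(L + mu) = 4/274 = 0.0146


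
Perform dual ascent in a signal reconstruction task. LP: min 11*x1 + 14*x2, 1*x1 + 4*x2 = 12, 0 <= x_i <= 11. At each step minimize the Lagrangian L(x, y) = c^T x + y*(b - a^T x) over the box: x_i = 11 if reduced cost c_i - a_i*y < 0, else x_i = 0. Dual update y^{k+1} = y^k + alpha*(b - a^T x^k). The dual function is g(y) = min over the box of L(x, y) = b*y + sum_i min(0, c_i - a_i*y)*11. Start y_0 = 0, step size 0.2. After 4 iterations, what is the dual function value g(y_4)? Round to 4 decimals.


Dual ascent for LP: min 11*x1 + 14*x2, 1*x1 + 4*x2 = 12, 0 <= x_i <= 11
Step 1: y^k = 0.0, reduced costs: (11.0, 14.0)
  x^k = (0.0, 0.0), subgradient = b - a^T x = 12.0
  y^{k+1} = 0.0 + 0.2*12.0 = 2.4
Step 2: y^k = 2.4, reduced costs: (8.6, 4.4)
  x^k = (0.0, 0.0), subgradient = b - a^T x = 12.0
  y^{k+1} = 2.4 + 0.2*12.0 = 4.8
Step 3: y^k = 4.8, reduced costs: (6.2, -5.2)
  x^k = (0.0, 11.0), subgradient = b - a^T x = -32.0
  y^{k+1} = 4.8 + 0.2*-32.0 = -1.6
Step 4: y^k = -1.6, reduced costs: (12.6, 20.4)
  x^k = (0.0, 0.0), subgradient = b - a^T x = 12.0
  y^{k+1} = -1.6 + 0.2*12.0 = 0.8
Dual objective at y_4 = 0.8: reduced costs (10.2, 10.8), box minimizer x = (0.0, 0.0)
g(y_4) = b*y + (c1 - a1*y)*x1 + (c2 - a2*y)*x2 = 12*0.8 + 10.2*0.0 + 10.8*0.0 = 9.6 + 0.0 + 0.0 = 9.6


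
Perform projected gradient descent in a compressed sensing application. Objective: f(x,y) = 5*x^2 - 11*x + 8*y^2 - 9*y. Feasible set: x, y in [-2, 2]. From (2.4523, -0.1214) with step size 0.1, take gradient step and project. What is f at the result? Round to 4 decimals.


Step 1: Compute gradient at (2.4523, -0.1214).
grad_x = 2*5*2.4523 - 11 = 13.523
grad_y = 2*8*-0.1214 - 9 = -10.9424
Step 2: Gradient step.
x_raw = 2.4523 - 0.1*13.523 = 1.1
y_raw = -0.1214 - 0.1*-10.9424 = 0.9728
Step 3: Project onto [-2, 2].
x_proj = clip(1.1) = 1.1
y_proj = clip(0.9728) = 0.9728
Step 4: Evaluate f.
f(1.1, 0.9728) = -7.2342


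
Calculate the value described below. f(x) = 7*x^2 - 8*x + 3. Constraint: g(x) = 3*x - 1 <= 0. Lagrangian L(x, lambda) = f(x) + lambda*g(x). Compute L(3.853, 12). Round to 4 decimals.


Step 1: Evaluate f(x).
f(3.853) = 7*3.853^2 - 8*3.853 + 3 = 76.0953
Step 2: Evaluate g(x).
g(3.853) = 3*3.853 - 1 = 10.559
Step 3: Compute Lagrangian.
L = 76.0953 + 12*10.559 = 202.8033


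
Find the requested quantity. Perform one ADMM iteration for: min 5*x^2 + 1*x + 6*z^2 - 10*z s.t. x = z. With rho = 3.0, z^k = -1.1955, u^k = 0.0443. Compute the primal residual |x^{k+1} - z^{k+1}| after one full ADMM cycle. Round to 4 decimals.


ADMM iteration with rho = 3.0, z^k = -1.1955, u^k = 0.0443
Step 1: x-update.
Minimize 5*x^2 + 1*x + (3.0/2)*(x + 1.1955 + 0.0443)^2
FOC: (2*5 + 3.0)*x = -1 + 3.0*(-1.1955 - 0.0443)
x^{k+1} = -0.363
Step 2: z-update.
Minimize 6*z^2 - 10*z + (3.0/2)*(-0.363 - z + 0.0443)^2
FOC: (2*6 + 3.0)*z = 10 + 3.0*(-0.363 + 0.0443)
z^{k+1} = 0.6029
Step 3: u-update.
u^{k+1} = 0.0443 - 0.363 - 0.6029 = -0.9217
Step 4: Primal residual = |-0.363 - 0.6029| = 0.966


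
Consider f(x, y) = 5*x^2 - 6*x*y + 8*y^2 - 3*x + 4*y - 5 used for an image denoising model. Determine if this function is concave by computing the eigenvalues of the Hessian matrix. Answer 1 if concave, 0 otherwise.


The Hessian of f(x,y) = 5*x^2 - 6*x*y + 8*y^2 - 3*x + 4*y - 5 is:
H = [[10, -6], [-6, 16]]
Trace = 10 + 16 = 26
Determinant = 10*16 - (-6)^2 = 124
Discriminant = (26)^2 - 4*124 = 180.0
Eigenvalues: lambda_1 = 6.2918, lambda_2 = 19.7082
The function is not concave.

0


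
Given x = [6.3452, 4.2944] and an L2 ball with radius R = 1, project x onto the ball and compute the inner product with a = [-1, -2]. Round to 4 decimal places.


Step 1: Compute ||x|| (intermediates to 6 decimals).
||x|| = sqrt(6.3452^2 + 4.2944^2) = 7.661817
Step 2: Project.
Since ||x|| > R, scale = R/||x|| = 1/7.661817 = 0.130517, proj(x) = scale * x
proj(x) = [0.828156, 0.560492]
Step 3: Dot product.
a^T * proj(x) = -1*0.828156 - 2*0.560492 = -1.9491


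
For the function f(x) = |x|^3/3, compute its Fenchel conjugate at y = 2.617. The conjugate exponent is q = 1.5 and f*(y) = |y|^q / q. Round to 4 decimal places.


The conjugate exponent q satisfies 1/p + 1/q = 1.
p = 3, so q = 3/(3 - 1) = 1.5
|y|^q = 2.617^1.5 = 4.2336
f*(2.617) = 4.2336 / 1.5 = 2.8224


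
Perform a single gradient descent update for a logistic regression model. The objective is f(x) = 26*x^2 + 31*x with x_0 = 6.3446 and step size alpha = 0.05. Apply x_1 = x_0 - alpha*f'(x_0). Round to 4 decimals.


We compute the gradient at x_0 and apply the update.
f'(x) = 52*x + 31
f'(6.3446) = 52*6.3446 + 31 = 360.9192
x_1 = 6.3446 - 0.05*360.9192 = -11.7014


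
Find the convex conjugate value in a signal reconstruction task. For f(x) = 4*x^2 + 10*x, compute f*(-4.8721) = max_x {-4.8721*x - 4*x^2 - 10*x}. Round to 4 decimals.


f*(y) = sup_x {y*x - a*x^2 - b*x} = sup_x {(y-b)*x - a*x^2}
FOC: (y - b) - 2a*x = 0 => x* = (y - b)/(2a)
x* = (-4.8721 - 10)/(2*4) = -1.859
f*(-4.8721) = (y-b)^2/(4a) = (-4.8721 - 10)^2/(4*4)
= 221.1794/16 = 13.8237


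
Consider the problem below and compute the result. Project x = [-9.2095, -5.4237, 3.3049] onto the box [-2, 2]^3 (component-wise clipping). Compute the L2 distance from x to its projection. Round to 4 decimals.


Project each component onto [-2, 2].
clip(-9.2095) = -2.0, clip(-5.4237) = -2.0, clip(3.3049) = 2.0
Projection = [-2.0, -2.0, 2.0]
Squared diffs: [51.9769, 11.7217, 1.7028]
Distance = sqrt(65.4014) = 8.0871


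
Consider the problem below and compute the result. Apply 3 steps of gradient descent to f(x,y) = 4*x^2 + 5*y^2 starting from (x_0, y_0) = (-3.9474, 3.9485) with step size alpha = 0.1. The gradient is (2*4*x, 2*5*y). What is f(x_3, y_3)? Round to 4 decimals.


Gradient descent on f(x,y) = 4*x^2 + 5*y^2.
Starting point: (-3.9474, 3.9485), alpha = 0.1
Step 1: grad_x = 2*4*-3.9474 = -31.5792, grad_y = 2*5*3.9485 = 39.485
  x_1 = -3.9474 - 0.1*-31.5792 = -0.7895
  y_1 = 3.9485 - 0.1*39.485 = 0.0
Step 2: grad_x = 2*4*-0.7895 = -6.3158, grad_y = 2*5*0.0 = 0.0
  x_2 = -0.7895 - 0.1*-6.3158 = -0.1579
  y_2 = 0.0 - 0.1*0.0 = 0.0
Step 3: grad_x = 2*4*-0.1579 = -1.2632, grad_y = 2*5*0.0 = 0.0
  x_3 = -0.1579 - 0.1*-1.2632 = -0.0316
  y_3 = 0.0 - 0.1*0.0 = 0.0
f(-0.0316, 0.0) = 4*(-0.0316)^2 + 5*0.0^2 = 0.004


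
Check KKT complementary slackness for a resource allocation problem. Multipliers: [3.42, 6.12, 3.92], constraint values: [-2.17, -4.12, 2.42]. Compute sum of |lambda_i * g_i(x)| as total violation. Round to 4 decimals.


KKT complementary slackness check:
lambda_1 * g_1 = 3.42 * -2.17 = -7.4214
lambda_2 * g_2 = 6.12 * -4.12 = -25.2144
lambda_3 * g_3 = 3.92 * 2.42 = 9.4864
Total violation = 7.4214 + 25.2144 + 9.4864 = 42.1222


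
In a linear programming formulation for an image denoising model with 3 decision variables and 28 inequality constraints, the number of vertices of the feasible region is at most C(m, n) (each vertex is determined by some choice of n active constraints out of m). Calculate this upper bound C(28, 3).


Each vertex corresponds to some choice of n active constraints out of m, so the number of vertices is at most C(m, n) = m! / (n!(m-n)!).
m = 28, n = 3
Numerator: 28 * 27 * 26
Denominator: 3! = 6
C(28, 3) = 3276


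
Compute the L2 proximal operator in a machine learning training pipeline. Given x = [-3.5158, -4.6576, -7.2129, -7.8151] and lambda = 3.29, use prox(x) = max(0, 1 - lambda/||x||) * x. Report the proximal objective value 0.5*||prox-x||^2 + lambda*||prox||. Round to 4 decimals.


Step 1: Compute ||x||.
||x|| = 12.1308
Step 2: Compute scaling factor.
scale = max(0, 1 - 3.29/12.1308) = 0.7288
Step 3: prox(x) = [-2.5623, -3.3944, -5.2567, -5.6956]
||prox(x)|| = 8.8408
Step 4: Proximal objective.
0.5*||prox-x||^2 = 5.4121
lambda*||prox|| = 29.0862
Total = 34.4982


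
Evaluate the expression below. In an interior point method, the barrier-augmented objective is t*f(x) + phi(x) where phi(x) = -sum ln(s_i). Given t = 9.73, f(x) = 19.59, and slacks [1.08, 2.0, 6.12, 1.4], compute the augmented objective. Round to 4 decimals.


Step 1: Compute log-barrier.
ln values: [0.077, 0.6931, 1.8116, 0.3365]
phi = -(0.077 + 0.6931 + 1.8116 + 0.3365) = -2.9181
Step 2: Compute augmented objective.
t*f(x) = 9.73*19.59 = 190.6107
Total = 190.6107 - 2.9181 = 187.6926


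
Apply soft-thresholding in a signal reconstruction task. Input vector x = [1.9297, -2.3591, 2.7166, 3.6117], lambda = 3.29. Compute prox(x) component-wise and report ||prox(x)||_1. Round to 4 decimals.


Soft-thresholding with lambda = 3.29:
prox(1.9297) = sign(1.9297)*max(|1.9297| - 3.29, 0) = 0.0
prox(-2.3591) = sign(-2.3591)*max(|-2.3591| - 3.29, 0) = 0.0
prox(2.7166) = sign(2.7166)*max(|2.7166| - 3.29, 0) = 0.0
prox(3.6117) = sign(3.6117)*max(|3.6117| - 3.29, 0) = 0.3217
prox(x) = [0.0, 0.0, 0.0, 0.3217]
||prox(x)||_1 = 0.0 + 0.0 + 0.0 + 0.3217 = 0.3217


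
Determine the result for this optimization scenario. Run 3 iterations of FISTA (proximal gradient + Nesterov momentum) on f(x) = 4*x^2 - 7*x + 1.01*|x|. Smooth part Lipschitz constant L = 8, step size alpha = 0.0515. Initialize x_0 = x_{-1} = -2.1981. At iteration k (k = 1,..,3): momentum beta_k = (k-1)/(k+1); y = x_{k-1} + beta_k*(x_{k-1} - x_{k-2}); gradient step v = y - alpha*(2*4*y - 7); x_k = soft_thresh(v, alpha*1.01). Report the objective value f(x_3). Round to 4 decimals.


FISTA on f(x) = 4*x^2 - 7*x + 1.01*|x|
L = 8, alpha = 0.0515
Iteration 1: beta = 0.0, y = -2.1981 + 0.0*(-2.1981 + 2.1981) = -2.1981
  grad(y) = -24.5848, v = y - alpha*grad = -0.932
  prox(v) = soft_thresh(-0.932, 0.052) = -0.88
Iteration 2: beta = 0.3333, y = -0.88 + 0.3333*(-0.88 + 2.1981) = -0.4406
  grad(y) = -10.5247, v = y - alpha*grad = 0.1014
  prox(v) = soft_thresh(0.1014, 0.052) = 0.0494
Iteration 3: beta = 0.5, y = 0.0494 + 0.5*(0.0494 + 0.88) = 0.5141
  grad(y) = -2.8871, v = y - alpha*grad = 0.6628
  prox(v) = soft_thresh(0.6628, 0.052) = 0.6108
f(x_3) = 4*0.6108^2 - 7*0.6108 + 1.01*|0.6108| = -2.1664


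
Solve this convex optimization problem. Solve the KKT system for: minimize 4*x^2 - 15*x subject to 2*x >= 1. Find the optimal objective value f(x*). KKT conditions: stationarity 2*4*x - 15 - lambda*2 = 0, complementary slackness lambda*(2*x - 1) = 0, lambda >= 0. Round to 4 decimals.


Step 1: Try lambda = 0 (constraint inactive).
Stationarity: 2*4*x - 15 = 0
x* = 15/(2*4) = 1.875
Check constraint: 2*1.875 = 3.75 >= 1 -- satisfied.
Step 2: Compute optimal value.
f(x*) = 4*1.875^2 - 15*1.875 = -14.0625


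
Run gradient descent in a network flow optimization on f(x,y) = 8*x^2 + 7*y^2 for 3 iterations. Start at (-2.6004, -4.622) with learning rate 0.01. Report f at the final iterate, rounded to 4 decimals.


Gradient descent on f(x,y) = 8*x^2 + 7*y^2.
Starting point: (-2.6004, -4.622), alpha = 0.01
Step 1: grad_x = 2*8*-2.6004 = -41.6064, grad_y = 2*7*-4.622 = -64.708
  x_1 = -2.6004 - 0.01*-41.6064 = -2.1843
  y_1 = -4.622 - 0.01*-64.708 = -3.9749
Step 2: grad_x = 2*8*-2.1843 = -34.9494, grad_y = 2*7*-3.9749 = -55.6489
  x_2 = -2.1843 - 0.01*-34.9494 = -1.8348
  y_2 = -3.9749 - 0.01*-55.6489 = -3.4184
Step 3: grad_x = 2*8*-1.8348 = -29.3575, grad_y = 2*7*-3.4184 = -47.858
  x_3 = -1.8348 - 0.01*-29.3575 = -1.5413
  y_3 = -3.4184 - 0.01*-47.858 = -2.9399
f(-1.5413, -2.9399) = 8*(-1.5413)^2 + 7*(-2.9399)^2 = 79.5031


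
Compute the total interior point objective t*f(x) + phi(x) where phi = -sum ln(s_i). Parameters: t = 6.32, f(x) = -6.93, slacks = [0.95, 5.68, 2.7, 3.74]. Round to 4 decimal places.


Step 1: Compute log-barrier.
ln values: [-0.0513, 1.737, 0.9933, 1.3191]
phi = -(-0.0513 + 1.737 + 0.9933 + 1.3191) = -3.998
Step 2: Compute augmented objective.
t*f(x) = 6.32*-6.93 = -43.7976
Total = -43.7976 - 3.998 = -47.7956


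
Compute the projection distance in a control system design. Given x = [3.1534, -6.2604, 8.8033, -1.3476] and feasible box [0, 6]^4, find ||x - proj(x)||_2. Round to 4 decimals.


Project each component onto [0, 6].
clip(3.1534) = 3.1534, clip(-6.2604) = 0.0, clip(8.8033) = 6.0, clip(-1.3476) = 0.0
Projection = [3.1534, 0.0, 6.0, 0.0]
Squared diffs: [0.0, 39.1926, 7.8585, 1.816]
Distance = sqrt(48.8671) = 6.9905


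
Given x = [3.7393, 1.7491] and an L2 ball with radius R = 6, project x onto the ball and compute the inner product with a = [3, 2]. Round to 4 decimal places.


Step 1: Compute ||x|| (intermediates to 6 decimals).
||x|| = sqrt(3.7393^2 + 1.7491^2) = 4.128161
Step 2: Project.
Since ||x|| <= R, proj = x (no scaling needed).
proj(x) = [3.7393, 1.7491]
Step 3: Dot product.
a^T * proj(x) = 3*3.7393 + 2*1.7491 = 14.7161


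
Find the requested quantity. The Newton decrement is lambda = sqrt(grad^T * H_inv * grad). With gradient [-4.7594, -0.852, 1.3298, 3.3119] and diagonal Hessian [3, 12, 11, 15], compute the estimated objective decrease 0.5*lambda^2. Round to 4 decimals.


Step 1: H is diagonal, so H^(-1) * g = [-1.5865, -0.071, 0.1209, 0.2208].
Step 2: g^T H^(-1) g = sum_i g_i^2 / H_ii
  = (-4.7594)^2/3 + (-0.852)^2/12 + (1.3298)^2/11 + (3.3119)^2/15
  = 7.5506 + 0.0605 + 0.1608 + 0.7312 = 8.5031
Step 3: Objective decrease = 0.5 * g^T H^(-1) g = 4.2516


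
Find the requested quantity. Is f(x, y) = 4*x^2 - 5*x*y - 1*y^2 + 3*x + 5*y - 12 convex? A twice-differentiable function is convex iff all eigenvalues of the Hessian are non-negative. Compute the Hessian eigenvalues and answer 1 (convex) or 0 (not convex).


The Hessian of f(x,y) = 4*x^2 - 5*x*y - 1*y^2 + 3*x + 5*y - 12 is:
H = [[8, -5], [-5, -2]]
Trace = 8 - 2 = 6
Determinant = 8*-2 - (-5)^2 = -41
Discriminant = (6)^2 - 4*-41 = 200.0
Eigenvalues: lambda_1 = -4.0711, lambda_2 = 10.0711
The function is not convex.

0


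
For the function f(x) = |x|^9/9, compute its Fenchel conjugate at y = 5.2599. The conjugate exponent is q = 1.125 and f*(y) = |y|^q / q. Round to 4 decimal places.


The conjugate exponent q satisfies 1/p + 1/q = 1.
p = 9, so q = 9/(9 - 1) = 1.125
|y|^q = 5.2599^1.125 = 6.4729
f*(5.2599) = 6.4729 / 1.125 = 5.7537


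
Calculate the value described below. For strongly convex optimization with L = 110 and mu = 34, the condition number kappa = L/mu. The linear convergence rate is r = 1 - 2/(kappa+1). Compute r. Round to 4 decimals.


Step 1: Compute the condition number.
kappa = L/mu = 110/34 = 3.2353
Step 2: Compute the convergence rate.
r = 1 - 2/(kappa + 1) = 1 - 2*mu/(L + mu) = (L - mu)/(L + mu) = 76/144 = 0.5278


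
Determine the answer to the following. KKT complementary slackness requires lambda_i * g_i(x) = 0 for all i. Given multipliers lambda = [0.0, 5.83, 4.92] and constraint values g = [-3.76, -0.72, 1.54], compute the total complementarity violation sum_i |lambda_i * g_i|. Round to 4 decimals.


KKT complementary slackness check:
lambda_1 * g_1 = 0.0 * -3.76 = -0.0
lambda_2 * g_2 = 5.83 * -0.72 = -4.1976
lambda_3 * g_3 = 4.92 * 1.54 = 7.5768
Total violation = 0.0 + 4.1976 + 7.5768 = 11.7744


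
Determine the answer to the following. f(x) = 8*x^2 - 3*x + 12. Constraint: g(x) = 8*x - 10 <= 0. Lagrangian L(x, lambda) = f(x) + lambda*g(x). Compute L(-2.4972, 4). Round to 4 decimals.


Step 1: Evaluate f(x).
f(-2.4972) = 8*(-2.4972)^2 - 3*(-2.4972) + 12 = 69.3797
Step 2: Evaluate g(x).
g(-2.4972) = 8*-2.4972 - 10 = -29.9776
Step 3: Compute Lagrangian.
L = 69.3797 + 4*-29.9776 = -50.5307


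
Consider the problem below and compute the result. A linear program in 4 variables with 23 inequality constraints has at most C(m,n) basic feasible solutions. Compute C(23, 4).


Each vertex corresponds to some choice of n active constraints out of m, so the number of vertices is at most C(m, n) = m! / (n!(m-n)!).
m = 23, n = 4
Numerator: 23 * 22 * 21 * 20
Denominator: 4! = 24
C(23, 4) = 8855


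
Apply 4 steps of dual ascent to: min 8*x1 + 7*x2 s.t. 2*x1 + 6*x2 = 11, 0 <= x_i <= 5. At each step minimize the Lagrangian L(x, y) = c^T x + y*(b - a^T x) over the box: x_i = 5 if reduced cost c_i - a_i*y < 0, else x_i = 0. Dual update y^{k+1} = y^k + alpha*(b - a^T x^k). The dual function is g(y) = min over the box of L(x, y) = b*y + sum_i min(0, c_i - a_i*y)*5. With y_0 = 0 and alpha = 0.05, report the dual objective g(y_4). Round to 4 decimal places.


Dual ascent for LP: min 8*x1 + 7*x2, 2*x1 + 6*x2 = 11, 0 <= x_i <= 5
Step 1: y^k = 0.0, reduced costs: (8.0, 7.0)
  x^k = (0.0, 0.0), subgradient = b - a^T x = 11.0
  y^{k+1} = 0.0 + 0.05*11.0 = 0.55
Step 2: y^k = 0.55, reduced costs: (6.9, 3.7)
  x^k = (0.0, 0.0), subgradient = b - a^T x = 11.0
  y^{k+1} = 0.55 + 0.05*11.0 = 1.1
Step 3: y^k = 1.1, reduced costs: (5.8, 0.4)
  x^k = (0.0, 0.0), subgradient = b - a^T x = 11.0
  y^{k+1} = 1.1 + 0.05*11.0 = 1.65
Step 4: y^k = 1.65, reduced costs: (4.7, -2.9)
  x^k = (0.0, 5.0), subgradient = b - a^T x = -19.0
  y^{k+1} = 1.65 + 0.05*-19.0 = 0.7
Dual objective at y_4 = 0.7: reduced costs (6.6, 2.8), box minimizer x = (0.0, 0.0)
g(y_4) = b*y + (c1 - a1*y)*x1 + (c2 - a2*y)*x2 = 11*0.7 + 6.6*0.0 + 2.8*0.0 = 7.7 + 0.0 + 0.0 = 7.7


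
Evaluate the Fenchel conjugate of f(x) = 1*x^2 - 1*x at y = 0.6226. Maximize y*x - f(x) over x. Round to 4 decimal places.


f*(y) = sup_x {y*x - a*x^2 - b*x} = sup_x {(y-b)*x - a*x^2}
FOC: (y - b) - 2a*x = 0 => x* = (y - b)/(2a)
x* = (0.6226 + 1)/(2*1) = 0.8113
f*(0.6226) = (y-b)^2/(4a) = (0.6226 + 1)^2/(4*1)
= 2.6328/4 = 0.6582


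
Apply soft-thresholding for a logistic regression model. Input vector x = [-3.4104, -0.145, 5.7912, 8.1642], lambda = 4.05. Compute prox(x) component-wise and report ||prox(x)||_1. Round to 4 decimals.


Soft-thresholding with lambda = 4.05:
prox(-3.4104) = sign(-3.4104)*max(|-3.4104| - 4.05, 0) = 0.0
prox(-0.145) = sign(-0.145)*max(|-0.145| - 4.05, 0) = 0.0
prox(5.7912) = sign(5.7912)*max(|5.7912| - 4.05, 0) = 1.7412
prox(8.1642) = sign(8.1642)*max(|8.1642| - 4.05, 0) = 4.1142
prox(x) = [0.0, 0.0, 1.7412, 4.1142]
||prox(x)||_1 = 0.0 + 0.0 + 1.7412 + 4.1142 = 5.8554


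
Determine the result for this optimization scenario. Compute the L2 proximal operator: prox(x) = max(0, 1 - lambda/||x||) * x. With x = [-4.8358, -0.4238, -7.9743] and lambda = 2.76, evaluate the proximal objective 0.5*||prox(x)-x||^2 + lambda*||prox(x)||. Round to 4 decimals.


Step 1: Compute ||x||.
||x|| = 9.3356
Step 2: Compute scaling factor.
scale = max(0, 1 - 2.76/9.3356) = 0.7044
Step 3: prox(x) = [-3.4061, -0.2985, -5.6168]
||prox(x)|| = 6.5756
Step 4: Proximal objective.
0.5*||prox-x||^2 = 3.8088
lambda*||prox|| = 18.1487
Total = 21.9575


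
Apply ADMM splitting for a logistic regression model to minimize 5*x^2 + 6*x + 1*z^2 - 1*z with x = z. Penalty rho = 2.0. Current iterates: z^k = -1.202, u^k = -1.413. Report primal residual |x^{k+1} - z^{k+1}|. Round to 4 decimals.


ADMM iteration with rho = 2.0, z^k = -1.202, u^k = -1.413
Step 1: x-update.
Minimize 5*x^2 + 6*x + (2.0/2)*(x + 1.202 - 1.413)^2
FOC: (2*5 + 2.0)*x = -6 + 2.0*(-1.202 + 1.413)
x^{k+1} = -0.4648
Step 2: z-update.
Minimize 1*z^2 - 1*z + (2.0/2)*(-0.4648 - z - 1.413)^2
FOC: (2*1 + 2.0)*z = 1 + 2.0*(-0.4648 - 1.413)
z^{k+1} = -0.6889
Step 3: u-update.
u^{k+1} = -1.413 - 0.4648 + 0.6889 = -1.1889
Step 4: Primal residual = |-0.4648 + 0.6889| = 0.2241


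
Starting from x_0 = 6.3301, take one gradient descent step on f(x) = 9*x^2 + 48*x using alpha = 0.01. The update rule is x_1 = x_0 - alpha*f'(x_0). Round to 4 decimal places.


We compute the gradient at x_0 and apply the update.
f'(x) = 18*x + 48
f'(6.3301) = 18*6.3301 + 48 = 161.9418
x_1 = 6.3301 - 0.01*161.9418 = 4.7107


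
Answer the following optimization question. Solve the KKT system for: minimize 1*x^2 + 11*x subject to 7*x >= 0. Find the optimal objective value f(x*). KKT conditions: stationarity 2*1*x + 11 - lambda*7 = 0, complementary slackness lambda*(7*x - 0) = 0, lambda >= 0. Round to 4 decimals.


Step 1: Try lambda = 0 (constraint inactive).
x_unc = -11/(2*1) = -5.5
Check: 7*-5.5 = -38.5 < 0 -- violated!
Step 2: Constraint must be active: 7*x = 0
x* = 0/7 = 0.0
lambda = (2*1*0.0 + 11)/7 = 1.5714
Step 3: Compute optimal value.
f(x*) = 1*0.0^2 + 11*0.0 = 0.0


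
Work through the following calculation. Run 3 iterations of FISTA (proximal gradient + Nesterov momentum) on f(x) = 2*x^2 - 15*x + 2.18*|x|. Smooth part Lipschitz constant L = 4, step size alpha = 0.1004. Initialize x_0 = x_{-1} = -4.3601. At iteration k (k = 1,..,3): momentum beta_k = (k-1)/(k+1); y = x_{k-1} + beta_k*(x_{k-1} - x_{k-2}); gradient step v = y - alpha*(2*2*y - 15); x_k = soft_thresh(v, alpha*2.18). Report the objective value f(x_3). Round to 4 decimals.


FISTA on f(x) = 2*x^2 - 15*x + 2.18*|x|
L = 4, alpha = 0.1004
Iteration 1: beta = 0.0, y = -4.3601 + 0.0*(-4.3601 + 4.3601) = -4.3601
  grad(y) = -32.4404, v = y - alpha*grad = -1.1031
  prox(v) = soft_thresh(-1.1031, 0.2189) = -0.8842
Iteration 2: beta = 0.3333, y = -0.8842 + 0.3333*(-0.8842 + 4.3601) = 0.2744
  grad(y) = -13.9023, v = y - alpha*grad = 1.6702
  prox(v) = soft_thresh(1.6702, 0.2189) = 1.4513
Iteration 3: beta = 0.5, y = 1.4513 + 0.5*(1.4513 + 0.8842) = 2.6191
  grad(y) = -4.5235, v = y - alpha*grad = 3.0733
  prox(v) = soft_thresh(3.0733, 0.2189) = 2.8544
f(x_3) = 2*2.8544^2 - 15*2.8544 + 2.18*|2.8544| = -20.2982


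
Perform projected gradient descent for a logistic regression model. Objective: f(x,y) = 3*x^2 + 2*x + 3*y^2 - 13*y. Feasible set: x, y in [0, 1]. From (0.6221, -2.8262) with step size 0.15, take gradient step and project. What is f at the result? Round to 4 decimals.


Step 1: Compute gradient at (0.6221, -2.8262).
grad_x = 2*3*0.6221 + 2 = 5.7326
grad_y = 2*3*-2.8262 - 13 = -29.9572
Step 2: Gradient step.
x_raw = 0.6221 - 0.15*5.7326 = -0.2378
y_raw = -2.8262 - 0.15*-29.9572 = 1.6674
Step 3: Project onto [0, 1].
x_proj = clip(-0.2378) = 0.0
y_proj = clip(1.6674) = 1.0
Step 4: Evaluate f.
f(0.0, 1.0) = -10.0


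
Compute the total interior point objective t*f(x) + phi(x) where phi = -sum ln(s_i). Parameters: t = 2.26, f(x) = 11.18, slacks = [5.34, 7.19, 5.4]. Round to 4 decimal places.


Step 1: Compute log-barrier.
ln values: [1.6752, 1.9727, 1.6864]
phi = -(1.6752 + 1.9727 + 1.6864) = -5.3343
Step 2: Compute augmented objective.
t*f(x) = 2.26*11.18 = 25.2668
Total = 25.2668 - 5.3343 = 19.9325


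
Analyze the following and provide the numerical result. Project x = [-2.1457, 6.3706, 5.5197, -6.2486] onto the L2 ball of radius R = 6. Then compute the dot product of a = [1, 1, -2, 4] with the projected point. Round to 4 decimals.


Step 1: Compute ||x|| (intermediates to 6 decimals).
||x|| = sqrt((-2.1457)^2 + 6.3706^2 + 5.5197^2 + (-6.2486)^2) = 10.70984
Step 2: Project.
Since ||x|| > R, scale = R/||x|| = 6/10.70984 = 0.560232, proj(x) = scale * x
proj(x) = [-1.20209, 3.569014, 3.092313, -3.500666]
Step 3: Dot product.
a^T * proj(x) = 1*(-1.20209) + 1*3.569014 - 2*3.092313 + 4*(-3.500666) = -17.8204


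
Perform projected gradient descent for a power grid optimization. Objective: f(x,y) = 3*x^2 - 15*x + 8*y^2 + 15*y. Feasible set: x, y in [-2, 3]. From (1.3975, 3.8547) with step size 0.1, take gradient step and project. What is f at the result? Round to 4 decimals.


Step 1: Compute gradient at (1.3975, 3.8547).
grad_x = 2*3*1.3975 - 15 = -6.615
grad_y = 2*8*3.8547 + 15 = 76.6752
Step 2: Gradient step.
x_raw = 1.3975 - 0.1*-6.615 = 2.059
y_raw = 3.8547 - 0.1*76.6752 = -3.8128
Step 3: Project onto [-2, 3].
x_proj = clip(2.059) = 2.059
y_proj = clip(-3.8128) = -2.0
Step 4: Evaluate f.
f(2.059, -2.0) = -16.1666


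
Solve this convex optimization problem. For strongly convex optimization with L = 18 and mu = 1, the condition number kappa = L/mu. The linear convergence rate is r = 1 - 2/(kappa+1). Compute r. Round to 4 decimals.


Step 1: Compute the condition number.
kappa = L/mu = 18/1 = 18.0
Step 2: Compute the convergence rate.
r = 1 - 2/(kappa + 1) = 1 - 2*mu/(L + mu) = (L - mu)/(L + mu) = 17/19 = 0.8947


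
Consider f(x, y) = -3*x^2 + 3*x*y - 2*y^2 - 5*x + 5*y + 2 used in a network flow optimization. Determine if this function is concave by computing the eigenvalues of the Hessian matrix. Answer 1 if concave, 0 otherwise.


The Hessian of f(x,y) = -3*x^2 + 3*x*y - 2*y^2 - 5*x + 5*y + 2 is:
H = [[-6, 3], [3, -4]]
Trace = -6 - 4 = -10
Determinant = -6*-4 - (3)^2 = 15
Discriminant = (-10)^2 - 4*15 = 40.0
Eigenvalues: lambda_1 = -8.1623, lambda_2 = -1.8377
The function is concave.

1


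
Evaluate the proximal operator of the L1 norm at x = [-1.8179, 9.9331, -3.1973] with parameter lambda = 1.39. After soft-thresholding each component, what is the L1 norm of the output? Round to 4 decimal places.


Soft-thresholding with lambda = 1.39:
prox(-1.8179) = sign(-1.8179)*max(|-1.8179| - 1.39, 0) = -0.4279
prox(9.9331) = sign(9.9331)*max(|9.9331| - 1.39, 0) = 8.5431
prox(-3.1973) = sign(-3.1973)*max(|-3.1973| - 1.39, 0) = -1.8073
prox(x) = [-0.4279, 8.5431, -1.8073]
||prox(x)||_1 = 0.4279 + 8.5431 + 1.8073 = 10.7783


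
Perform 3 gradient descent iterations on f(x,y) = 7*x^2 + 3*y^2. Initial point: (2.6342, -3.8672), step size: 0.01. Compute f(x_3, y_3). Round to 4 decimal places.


Gradient descent on f(x,y) = 7*x^2 + 3*y^2.
Starting point: (2.6342, -3.8672), alpha = 0.01
Step 1: grad_x = 2*7*2.6342 = 36.8788, grad_y = 2*3*-3.8672 = -23.2032
  x_1 = 2.6342 - 0.01*36.8788 = 2.2654
  y_1 = -3.8672 - 0.01*-23.2032 = -3.6352
Step 2: grad_x = 2*7*2.2654 = 31.7158, grad_y = 2*3*-3.6352 = -21.811
  x_2 = 2.2654 - 0.01*31.7158 = 1.9483
  y_2 = -3.6352 - 0.01*-21.811 = -3.4171
Step 3: grad_x = 2*7*1.9483 = 27.2756, grad_y = 2*3*-3.4171 = -20.5023
  x_3 = 1.9483 - 0.01*27.2756 = 1.6755
  y_3 = -3.4171 - 0.01*-20.5023 = -3.212
f(1.6755, -3.212) = 7*1.6755^2 + 3*(-3.212)^2 = 50.6026


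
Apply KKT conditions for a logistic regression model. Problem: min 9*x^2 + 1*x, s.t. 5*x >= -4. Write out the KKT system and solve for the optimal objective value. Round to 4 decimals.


Step 1: Try lambda = 0 (constraint inactive).
Stationarity: 2*9*x + 1 = 0
x* = -1/(2*9) = -1/18 = -0.0556 (rounded; the exact value -1/18 is used below)
Check constraint: 5*-0.0556 = -0.278 >= -4 -- satisfied.
Step 2: Compute optimal value.
f(x*) = 9*(-1/18)^2 + 1*(-1/18) = -0.0278


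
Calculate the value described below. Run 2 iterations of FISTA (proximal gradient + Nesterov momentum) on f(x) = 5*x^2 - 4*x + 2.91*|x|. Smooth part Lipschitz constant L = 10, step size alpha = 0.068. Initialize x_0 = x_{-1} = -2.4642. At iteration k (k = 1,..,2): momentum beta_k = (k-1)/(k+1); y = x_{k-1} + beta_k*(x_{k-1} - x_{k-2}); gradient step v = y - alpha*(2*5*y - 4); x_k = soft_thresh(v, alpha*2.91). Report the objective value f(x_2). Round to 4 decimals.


FISTA on f(x) = 5*x^2 - 4*x + 2.91*|x|
L = 10, alpha = 0.068
Iteration 1: beta = 0.0, y = -2.4642 + 0.0*(-2.4642 + 2.4642) = -2.4642
  grad(y) = -28.642, v = y - alpha*grad = -0.5165
  prox(v) = soft_thresh(-0.5165, 0.1979) = -0.3187
Iteration 2: beta = 0.3333, y = -0.3187 + 0.3333*(-0.3187 + 2.4642) = 0.3965
  grad(y) = -0.0349, v = y - alpha*grad = 0.3989
  prox(v) = soft_thresh(0.3989, 0.1979) = 0.201
f(x_2) = 5*0.201^2 - 4*0.201 + 2.91*|0.201| = -0.0171


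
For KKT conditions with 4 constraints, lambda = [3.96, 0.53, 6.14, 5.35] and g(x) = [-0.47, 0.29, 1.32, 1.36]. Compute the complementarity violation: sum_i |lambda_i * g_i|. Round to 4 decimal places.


KKT complementary slackness check:
lambda_1 * g_1 = 3.96 * -0.47 = -1.8612
lambda_2 * g_2 = 0.53 * 0.29 = 0.1537
lambda_3 * g_3 = 6.14 * 1.32 = 8.1048
lambda_4 * g_4 = 5.35 * 1.36 = 7.276
Total violation = 1.8612 + 0.1537 + 8.1048 + 7.276 = 17.3957


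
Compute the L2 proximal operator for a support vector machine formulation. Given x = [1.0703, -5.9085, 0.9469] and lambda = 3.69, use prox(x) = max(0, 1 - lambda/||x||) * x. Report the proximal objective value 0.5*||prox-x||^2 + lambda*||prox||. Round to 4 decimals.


Step 1: Compute ||x||.
||x|| = 6.0789
Step 2: Compute scaling factor.
scale = max(0, 1 - 3.69/6.0789) = 0.393
Step 3: prox(x) = [0.4206, -2.3219, 0.3721]
||prox(x)|| = 2.3889
Step 4: Proximal objective.
0.5*||prox-x||^2 = 6.8081
lambda*||prox|| = 8.815
Total = 15.6229


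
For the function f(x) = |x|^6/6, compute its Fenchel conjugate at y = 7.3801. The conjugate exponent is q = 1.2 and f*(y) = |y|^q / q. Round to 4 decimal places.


The conjugate exponent q satisfies 1/p + 1/q = 1.
p = 6, so q = 6/(6 - 1) = 1.2
|y|^q = 7.3801^1.2 = 11.0071
f*(7.3801) = 11.0071 / 1.2 = 9.1726


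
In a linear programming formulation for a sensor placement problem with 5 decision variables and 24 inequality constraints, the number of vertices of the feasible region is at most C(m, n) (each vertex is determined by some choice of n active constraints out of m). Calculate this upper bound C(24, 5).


Each vertex corresponds to some choice of n active constraints out of m, so the number of vertices is at most C(m, n) = m! / (n!(m-n)!).
m = 24, n = 5
Numerator: 24 * 23 * 22 * 21 * 20
Denominator: 5! = 120
C(24, 5) = 42504


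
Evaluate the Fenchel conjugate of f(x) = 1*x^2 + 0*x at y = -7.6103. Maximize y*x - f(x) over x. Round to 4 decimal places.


f*(y) = sup_x {y*x - a*x^2 - b*x} = sup_x {(y-b)*x - a*x^2}
FOC: (y - b) - 2a*x = 0 => x* = (y - b)/(2a)
x* = (-7.6103 - 0)/(2*1) = -3.8052
f*(-7.6103) = (y-b)^2/(4a) = (-7.6103 - 0)^2/(4*1)
= 57.9167/4 = 14.4792


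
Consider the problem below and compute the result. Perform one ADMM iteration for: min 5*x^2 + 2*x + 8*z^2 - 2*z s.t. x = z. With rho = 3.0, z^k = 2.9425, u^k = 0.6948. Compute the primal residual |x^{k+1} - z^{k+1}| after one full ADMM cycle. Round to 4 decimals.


ADMM iteration with rho = 3.0, z^k = 2.9425, u^k = 0.6948
Step 1: x-update.
Minimize 5*x^2 + 2*x + (3.0/2)*(x - 2.9425 + 0.6948)^2
FOC: (2*5 + 3.0)*x = -2 + 3.0*(2.9425 - 0.6948)
x^{k+1} = 0.3649
Step 2: z-update.
Minimize 8*z^2 - 2*z + (3.0/2)*(0.3649 - z + 0.6948)^2
FOC: (2*8 + 3.0)*z = 2 + 3.0*(0.3649 + 0.6948)
z^{k+1} = 0.2726
Step 3: u-update.
u^{k+1} = 0.6948 + 0.3649 - 0.2726 = 0.7871
Step 4: Primal residual = |0.3649 - 0.2726| = 0.0923


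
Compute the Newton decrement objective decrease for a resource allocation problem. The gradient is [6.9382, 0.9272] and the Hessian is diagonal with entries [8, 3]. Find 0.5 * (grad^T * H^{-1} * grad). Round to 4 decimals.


Step 1: H is diagonal, so H^(-1) * g = [0.8673, 0.3091].
Step 2: g^T H^(-1) g = sum_i g_i^2 / H_ii
  = (6.9382)^2/8 + (0.9272)^2/3
  = 6.0173 + 0.2866 = 6.3039
Step 3: Objective decrease = 0.5 * g^T H^(-1) g = 3.1519


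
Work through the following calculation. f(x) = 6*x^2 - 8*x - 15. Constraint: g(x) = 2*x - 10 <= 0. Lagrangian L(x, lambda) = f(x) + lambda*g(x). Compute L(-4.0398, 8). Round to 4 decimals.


Step 1: Evaluate f(x).
f(-4.0398) = 6*(-4.0398)^2 - 8*(-4.0398) - 15 = 115.2383
Step 2: Evaluate g(x).
g(-4.0398) = 2*-4.0398 - 10 = -18.0796
Step 3: Compute Lagrangian.
L = 115.2383 + 8*-18.0796 = -29.3985


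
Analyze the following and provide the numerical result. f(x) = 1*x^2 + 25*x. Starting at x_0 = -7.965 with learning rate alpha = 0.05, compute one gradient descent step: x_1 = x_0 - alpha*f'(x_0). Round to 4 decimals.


We compute the gradient at x_0 and apply the update.
f'(x) = 2*x + 25
f'(-7.965) = 2*-7.965 + 25 = 9.07
x_1 = -7.965 - 0.05*9.07 = -8.4185


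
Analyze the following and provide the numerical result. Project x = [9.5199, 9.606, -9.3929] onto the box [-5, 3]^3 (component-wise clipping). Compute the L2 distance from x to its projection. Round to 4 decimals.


Project each component onto [-5, 3].
clip(9.5199) = 3.0, clip(9.606) = 3.0, clip(-9.3929) = -5.0
Projection = [3.0, 3.0, -5.0]
Squared diffs: [42.5091, 43.6392, 19.2976]
Distance = sqrt(105.4459) = 10.2687
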